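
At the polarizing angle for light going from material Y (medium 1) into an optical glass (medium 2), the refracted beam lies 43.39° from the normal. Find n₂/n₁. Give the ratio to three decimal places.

θ_B + θ_t = 90°, so θ_B = 90° − 43.39° = 46.61°.
Then n₂/n₁ = tan θ_B = tan 46.61° = 1.058.

n₂/n₁ ≈ 1.058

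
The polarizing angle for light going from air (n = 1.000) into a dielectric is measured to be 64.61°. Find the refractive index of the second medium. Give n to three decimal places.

n ≈ 2.107

Brewster's law: tan θ_B = n₂/n₁ (light incident in air, refracted into a dielectric).
n₂ = n₁ tan θ_B = 1.000 × tan 64.61° = 2.107.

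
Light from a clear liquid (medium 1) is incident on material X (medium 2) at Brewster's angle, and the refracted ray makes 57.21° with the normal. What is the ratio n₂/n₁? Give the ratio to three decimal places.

n₂/n₁ ≈ 0.644

θ_B + θ_t = 90°, so θ_B = 90° − 57.21° = 32.79°.
Then n₂/n₁ = tan θ_B = tan 32.79° = 0.644.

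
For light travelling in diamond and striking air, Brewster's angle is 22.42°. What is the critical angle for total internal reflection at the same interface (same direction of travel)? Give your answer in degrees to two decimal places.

θ_c ≈ 24.37°

tan θ_B = n₂/n₁ = tan 22.42° = 0.4126.
Total internal reflection: sin θ_c = n₂/n₁ = 0.4126.
θ_c = arcsin(0.4126) = 24.37°.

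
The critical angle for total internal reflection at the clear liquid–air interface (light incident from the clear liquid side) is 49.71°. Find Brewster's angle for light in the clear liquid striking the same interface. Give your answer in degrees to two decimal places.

At the critical angle sin θ_c = n₂/n₁, giving n₂/n₁ = sin 49.71° = 0.7628.
Then tan θ_B = n₂/n₁ = 0.7628, so θ_B = arctan 0.7628 = 37.34°.

θ_B ≈ 37.34°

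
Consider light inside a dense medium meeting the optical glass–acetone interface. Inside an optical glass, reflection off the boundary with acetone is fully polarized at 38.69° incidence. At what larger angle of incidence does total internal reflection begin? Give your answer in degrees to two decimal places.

tan θ_B = n₂/n₁ = tan 38.69° = 0.8009.
Total internal reflection: sin θ_c = n₂/n₁ = 0.8009.
θ_c = arcsin(0.8009) = 53.21°.

θ_c ≈ 53.21°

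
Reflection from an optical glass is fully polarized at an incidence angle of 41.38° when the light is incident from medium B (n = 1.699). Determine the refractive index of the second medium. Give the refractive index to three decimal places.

n ≈ 1.497

Full polarization of the reflected beam means tan θ_B = n₂/n₁, where n₁ is the incident medium (medium B).
n₂ = n₁ tan θ_B = 1.699 × tan 41.38° = 1.497.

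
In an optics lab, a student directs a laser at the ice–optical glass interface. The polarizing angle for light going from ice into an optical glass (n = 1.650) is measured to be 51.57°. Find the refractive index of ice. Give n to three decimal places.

n ≈ 1.309

At the polarizing angle, tan θ_B = n₂/n₁ with n₁ on the incident side (ice) and n₂ on the transmitted side (an optical glass).
n₁ = n₂ / tan θ_B = 1.650 / tan 51.57° = 1.309.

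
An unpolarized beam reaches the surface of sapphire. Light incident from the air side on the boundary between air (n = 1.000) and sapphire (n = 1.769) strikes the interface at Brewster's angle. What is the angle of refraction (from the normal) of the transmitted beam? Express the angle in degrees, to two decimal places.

tan θ_B = n₂/n₁ = 1.769/1.000 = 1.7690, so θ_B = 60.52°.
Since θ_B + θ_t = 90° at Brewster incidence, θ_t = 90° − 60.52° = 29.48°.

θ_t ≈ 29.48°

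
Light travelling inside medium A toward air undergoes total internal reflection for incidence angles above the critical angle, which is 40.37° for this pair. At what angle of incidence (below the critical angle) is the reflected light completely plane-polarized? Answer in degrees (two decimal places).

sin θ_c = n₂/n₁, so n₂/n₁ = sin 40.37° = 0.6477.
Brewster: tan θ_B = n₂/n₁ = 0.6477.
θ_B = arctan(0.6477) = 32.93°.

θ_B ≈ 32.93°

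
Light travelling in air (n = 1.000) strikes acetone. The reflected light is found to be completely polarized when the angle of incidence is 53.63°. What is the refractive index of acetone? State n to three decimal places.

n ≈ 1.358

Brewster's law: tan θ_B = n₂/n₁ (light incident in air, refracted into acetone).
n₂ = n₁ tan θ_B = 1.000 × tan 53.63° = 1.358.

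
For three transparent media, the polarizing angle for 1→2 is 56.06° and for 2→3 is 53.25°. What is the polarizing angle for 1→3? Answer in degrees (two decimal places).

θ_B ≈ 63.32°

n₂/n₁ = tan 56.06° = 1.4859 and n₃/n₂ = tan 53.25° = 1.3392.
n₃/n₁ = 1.9899. Then tan θ_B(1→3) = n₃/n₁, so θ_B(1→3) = arctan(1.9899) = 63.32°.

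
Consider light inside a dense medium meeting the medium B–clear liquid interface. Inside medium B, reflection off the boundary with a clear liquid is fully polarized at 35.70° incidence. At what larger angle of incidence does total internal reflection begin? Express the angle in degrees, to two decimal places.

n₂/n₁ = tan 35.70° = 0.7186; the critical angle satisfies sin θ_c = n₂/n₁.
θ_c = arcsin(0.7186) = 45.94°.

θ_c ≈ 45.94°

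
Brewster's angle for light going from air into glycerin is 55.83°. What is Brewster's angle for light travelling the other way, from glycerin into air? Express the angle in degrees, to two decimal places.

θ_B' ≈ 34.17°

Reversing the direction swaps n₁ and n₂, so tan θ_B' = 1/tan θ_B and θ_B' = 90° − θ_B.
Hence θ_B' = 90° − 55.83° = 34.17°.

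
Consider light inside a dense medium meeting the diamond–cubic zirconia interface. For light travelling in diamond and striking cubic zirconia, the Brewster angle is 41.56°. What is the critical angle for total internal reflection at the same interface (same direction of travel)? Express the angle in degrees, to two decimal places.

θ_c ≈ 62.45°

tan θ_B = n₂/n₁ = tan 41.56° = 0.8866.
Total internal reflection: sin θ_c = n₂/n₁ = 0.8866.
θ_c = arcsin(0.8866) = 62.45°.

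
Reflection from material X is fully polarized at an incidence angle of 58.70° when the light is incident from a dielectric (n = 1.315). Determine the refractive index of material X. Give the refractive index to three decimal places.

Brewster's law: tan θ_B = n₂/n₁ (light incident in a dielectric, refracted into material X).
n₂ = n₁ tan θ_B = 1.315 × tan 58.70° = 2.163.

n ≈ 2.163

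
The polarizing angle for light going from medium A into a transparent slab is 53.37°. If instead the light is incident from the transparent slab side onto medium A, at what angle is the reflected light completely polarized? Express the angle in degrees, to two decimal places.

The two Brewster angles are complementary: θ_B' = 90° − θ_B = 90° − 53.37° = 36.63°.

θ_B' ≈ 36.63°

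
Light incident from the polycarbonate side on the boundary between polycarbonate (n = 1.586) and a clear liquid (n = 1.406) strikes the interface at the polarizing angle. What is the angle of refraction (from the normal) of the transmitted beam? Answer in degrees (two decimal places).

θ_t ≈ 48.44°

θ_B = arctan(n₂/n₁) = arctan(1.406/1.586) = 41.56°.
Since θ_B + θ_t = 90° at Brewster incidence, θ_t = 90° − 41.56° = 48.44°.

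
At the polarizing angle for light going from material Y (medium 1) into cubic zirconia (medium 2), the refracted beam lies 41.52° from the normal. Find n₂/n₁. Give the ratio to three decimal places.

n₂/n₁ ≈ 1.129

θ_B + θ_t = 90°, so θ_B = 90° − 41.52° = 48.48°.
Then n₂/n₁ = tan θ_B = tan 48.48° = 1.129.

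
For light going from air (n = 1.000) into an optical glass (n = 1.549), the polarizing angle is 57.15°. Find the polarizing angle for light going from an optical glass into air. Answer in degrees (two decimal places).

Reversing the direction swaps n₁ and n₂, so tan θ_B' = 1/tan θ_B and θ_B' = 90° − θ_B.
Hence θ_B' = 90° − 57.15° = 32.85°.

θ_B' ≈ 32.85°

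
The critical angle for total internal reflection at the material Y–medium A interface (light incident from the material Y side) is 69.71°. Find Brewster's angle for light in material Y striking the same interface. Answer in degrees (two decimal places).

θ_B ≈ 43.17°

n₂/n₁ = sin θ_c = sin 69.71° = 0.9379.
tan θ_B equals the same ratio, so θ_B = arctan(0.9379) = 43.17°.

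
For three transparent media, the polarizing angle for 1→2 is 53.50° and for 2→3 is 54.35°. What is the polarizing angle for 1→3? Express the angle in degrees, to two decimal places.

Each Brewster angle gives a ratio: n₂/n₁ = tan 53.50° = 1.3514, n₃/n₂ = tan 54.35° = 1.3942.
n₃/n₁ = 1.8842. Then tan θ_B(1→3) = n₃/n₁, so θ_B(1→3) = arctan(1.8842) = 62.04°.

θ_B ≈ 62.04°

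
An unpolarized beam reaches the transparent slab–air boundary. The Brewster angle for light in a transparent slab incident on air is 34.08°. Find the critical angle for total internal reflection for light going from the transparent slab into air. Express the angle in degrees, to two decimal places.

θ_c ≈ 42.57°

tan θ_B = n₂/n₁ = tan 34.08° = 0.6765.
Total internal reflection: sin θ_c = n₂/n₁ = 0.6765.
θ_c = arcsin(0.6765) = 42.57°.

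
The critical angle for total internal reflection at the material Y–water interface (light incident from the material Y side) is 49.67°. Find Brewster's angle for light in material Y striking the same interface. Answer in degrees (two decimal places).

n₂/n₁ = sin θ_c = sin 49.67° = 0.7623.
tan θ_B equals the same ratio, so θ_B = arctan(0.7623) = 37.32°.

θ_B ≈ 37.32°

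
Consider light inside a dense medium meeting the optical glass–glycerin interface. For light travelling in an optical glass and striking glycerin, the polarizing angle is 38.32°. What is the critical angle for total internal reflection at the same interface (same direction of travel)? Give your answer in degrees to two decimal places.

θ_c ≈ 52.22°

From Brewster, n₂/n₁ = tan θ_B = tan 38.32° = 0.7903.
Then sin θ_c = n₂/n₁ = 0.7903, so θ_c = arcsin 0.7903 = 52.22°.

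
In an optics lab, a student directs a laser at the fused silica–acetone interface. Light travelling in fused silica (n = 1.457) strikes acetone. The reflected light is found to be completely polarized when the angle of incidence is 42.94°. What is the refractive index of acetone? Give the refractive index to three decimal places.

n ≈ 1.356

At the polarizing angle, tan θ_B = n₂/n₁ with n₁ on the incident side (fused silica) and n₂ on the transmitted side (acetone).
n₂ = n₁ tan θ_B = 1.457 × tan 42.94° = 1.356.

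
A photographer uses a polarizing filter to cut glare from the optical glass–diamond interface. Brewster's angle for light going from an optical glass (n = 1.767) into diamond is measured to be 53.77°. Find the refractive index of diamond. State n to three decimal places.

Brewster's law: tan θ_B = n₂/n₁ (light incident in an optical glass, refracted into diamond).
n₂ = n₁ tan θ_B = 1.767 × tan 53.77° = 2.412.

n ≈ 2.412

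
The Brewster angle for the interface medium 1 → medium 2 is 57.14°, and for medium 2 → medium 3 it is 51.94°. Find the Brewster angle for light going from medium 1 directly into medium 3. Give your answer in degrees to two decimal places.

θ_B ≈ 63.17°

tan θ_B(1→2) = n₂/n₁ = tan 57.14° = 1.5481.
tan θ_B(2→3) = n₃/n₂ = tan 51.94° = 1.2772.
Multiplying, n₃/n₁ = 1.5481 × 1.2772 = 1.9772, and θ_B(1→3) = arctan 1.9772 = 63.17°.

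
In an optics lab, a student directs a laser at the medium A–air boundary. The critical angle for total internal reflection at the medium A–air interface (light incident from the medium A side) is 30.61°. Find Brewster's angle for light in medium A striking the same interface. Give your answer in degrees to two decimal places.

sin θ_c = n₂/n₁, so n₂/n₁ = sin 30.61° = 0.5092.
Brewster: tan θ_B = n₂/n₁ = 0.5092.
θ_B = arctan(0.5092) = 26.98°.

θ_B ≈ 26.98°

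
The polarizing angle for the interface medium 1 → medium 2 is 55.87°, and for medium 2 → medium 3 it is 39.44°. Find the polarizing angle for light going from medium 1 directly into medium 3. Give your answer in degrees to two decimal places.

Each Brewster angle gives a ratio: n₂/n₁ = tan 55.87° = 1.4753, n₃/n₂ = tan 39.44° = 0.8226.
So n₃/n₁ = (n₂/n₁)(n₃/n₂) = 1.4753 × 0.8226 = 1.2136.
θ_B(1→3) = arctan(1.2136) = 50.51°.

θ_B ≈ 50.51°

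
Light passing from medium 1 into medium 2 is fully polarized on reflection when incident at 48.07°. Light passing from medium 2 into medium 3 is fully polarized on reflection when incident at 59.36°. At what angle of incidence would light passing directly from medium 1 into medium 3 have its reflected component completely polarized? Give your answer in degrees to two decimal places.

θ_B ≈ 61.99°

tan θ_B(1→2) = n₂/n₁ = tan 48.07° = 1.1133.
tan θ_B(2→3) = n₃/n₂ = tan 59.36° = 1.6882.
So n₃/n₁ = (n₂/n₁)(n₃/n₂) = 1.1133 × 1.6882 = 1.8796.
θ_B(1→3) = arctan(1.8796) = 61.99°.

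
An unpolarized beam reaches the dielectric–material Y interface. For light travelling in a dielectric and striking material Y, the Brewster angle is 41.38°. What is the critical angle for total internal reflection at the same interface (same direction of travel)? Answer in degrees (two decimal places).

θ_c ≈ 61.76°

n₂/n₁ = tan 41.38° = 0.8810; the critical angle satisfies sin θ_c = n₂/n₁.
θ_c = arcsin(0.8810) = 61.76°.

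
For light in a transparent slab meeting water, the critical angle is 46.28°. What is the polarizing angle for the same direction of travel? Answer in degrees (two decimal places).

θ_B ≈ 35.86°

sin θ_c = n₂/n₁, so n₂/n₁ = sin 46.28° = 0.7227.
Brewster: tan θ_B = n₂/n₁ = 0.7227.
θ_B = arctan(0.7227) = 35.86°.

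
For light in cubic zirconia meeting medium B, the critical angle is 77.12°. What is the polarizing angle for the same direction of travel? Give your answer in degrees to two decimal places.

θ_B ≈ 44.27°

n₂/n₁ = sin θ_c = sin 77.12° = 0.9748.
tan θ_B equals the same ratio, so θ_B = arctan(0.9748) = 44.27°.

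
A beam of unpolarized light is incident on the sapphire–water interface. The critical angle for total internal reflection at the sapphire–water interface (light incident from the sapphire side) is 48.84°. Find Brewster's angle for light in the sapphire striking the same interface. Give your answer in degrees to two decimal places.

At the critical angle sin θ_c = n₂/n₁, giving n₂/n₁ = sin 48.84° = 0.7529.
Then tan θ_B = n₂/n₁ = 0.7529, so θ_B = arctan 0.7529 = 36.98°.

θ_B ≈ 36.98°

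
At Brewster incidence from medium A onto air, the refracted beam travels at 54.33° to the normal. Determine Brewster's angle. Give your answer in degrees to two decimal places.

Since the reflected and refracted rays are at right angles at the polarizing angle, θ_B + θ_t = 90°.
So θ_B = 90° − θ_t = 90° − 54.33° = 35.67°.

θ_B ≈ 35.67°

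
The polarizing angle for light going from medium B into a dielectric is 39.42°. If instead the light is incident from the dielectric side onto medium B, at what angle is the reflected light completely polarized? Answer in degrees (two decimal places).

The two Brewster angles are complementary: θ_B' = 90° − θ_B = 90° − 39.42° = 50.58°.

θ_B' ≈ 50.58°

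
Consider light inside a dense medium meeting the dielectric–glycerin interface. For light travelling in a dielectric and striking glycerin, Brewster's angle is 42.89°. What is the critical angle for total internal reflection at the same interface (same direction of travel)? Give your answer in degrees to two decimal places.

θ_c ≈ 68.27°

n₂/n₁ = tan 42.89° = 0.9289; the critical angle satisfies sin θ_c = n₂/n₁.
θ_c = arcsin(0.9289) = 68.27°.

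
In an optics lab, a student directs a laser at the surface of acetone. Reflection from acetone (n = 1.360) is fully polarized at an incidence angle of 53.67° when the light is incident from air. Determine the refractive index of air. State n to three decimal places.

Full polarization of the reflected beam means tan θ_B = n₂/n₁, where n₁ is the incident medium (air).
n₁ = n₂ / tan θ_B = 1.360 / tan 53.67° = 1.000.

n ≈ 1.000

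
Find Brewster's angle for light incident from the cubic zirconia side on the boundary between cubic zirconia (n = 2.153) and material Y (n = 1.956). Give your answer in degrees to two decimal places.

θ_B ≈ 42.26°

tan θ_B = n₂/n₁ = 1.956/2.153 = 0.9085.
θ_B = arctan(0.9085) = 42.26°.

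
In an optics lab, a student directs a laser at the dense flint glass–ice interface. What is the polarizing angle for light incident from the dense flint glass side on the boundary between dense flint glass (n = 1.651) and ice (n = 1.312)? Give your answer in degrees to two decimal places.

The reflected p-component vanishes when tan θ_B = n₂/n₁.
Brewster's condition: tan θ_B = n₂/n₁ = 1.312/1.651 = 0.7947.
θ_B = arctan(0.7947) = 38.47°.

θ_B ≈ 38.47°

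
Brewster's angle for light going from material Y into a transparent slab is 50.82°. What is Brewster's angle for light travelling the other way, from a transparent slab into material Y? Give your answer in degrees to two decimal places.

θ_B' ≈ 39.18°

tan θ_B' = n₁/n₂ = 1/tan θ_B, so θ_B' = 90° − θ_B.
θ_B' = 90° − 50.82° = 39.18°.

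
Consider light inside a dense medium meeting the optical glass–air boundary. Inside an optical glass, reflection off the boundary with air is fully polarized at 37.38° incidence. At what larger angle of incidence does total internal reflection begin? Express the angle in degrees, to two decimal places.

n₂/n₁ = tan 37.38° = 0.7640; the critical angle satisfies sin θ_c = n₂/n₁.
θ_c = arcsin(0.7640) = 49.82°.

θ_c ≈ 49.82°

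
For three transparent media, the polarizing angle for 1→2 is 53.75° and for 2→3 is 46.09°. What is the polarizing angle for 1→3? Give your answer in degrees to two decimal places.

θ_B ≈ 54.78°

Each Brewster angle gives a ratio: n₂/n₁ = tan 53.75° = 1.3638, n₃/n₂ = tan 46.09° = 1.0388.
n₃/n₁ = 1.4167. Then tan θ_B(1→3) = n₃/n₁, so θ_B(1→3) = arctan(1.4167) = 54.78°.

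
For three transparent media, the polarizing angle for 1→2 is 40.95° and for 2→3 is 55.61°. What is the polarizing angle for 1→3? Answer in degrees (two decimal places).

n₂/n₁ = tan 40.95° = 0.8678 and n₃/n₂ = tan 55.61° = 1.4610.
Multiplying, n₃/n₁ = 0.8678 × 1.4610 = 1.2678, and θ_B(1→3) = arctan 1.2678 = 51.73°.

θ_B ≈ 51.73°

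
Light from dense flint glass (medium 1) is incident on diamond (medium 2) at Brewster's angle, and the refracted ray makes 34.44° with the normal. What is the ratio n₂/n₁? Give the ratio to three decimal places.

n₂/n₁ ≈ 1.458

θ_B + θ_t = 90°, so θ_B = 90° − 34.44° = 55.56°.
Then n₂/n₁ = tan θ_B = tan 55.56° = 1.458.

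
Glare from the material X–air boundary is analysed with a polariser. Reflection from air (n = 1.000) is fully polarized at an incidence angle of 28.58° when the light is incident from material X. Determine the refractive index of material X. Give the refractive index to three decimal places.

Full polarization of the reflected beam means tan θ_B = n₂/n₁, where n₁ is the incident medium (material X).
n₁ = n₂ / tan θ_B = 1.000 / tan 28.58° = 1.836.

n ≈ 1.836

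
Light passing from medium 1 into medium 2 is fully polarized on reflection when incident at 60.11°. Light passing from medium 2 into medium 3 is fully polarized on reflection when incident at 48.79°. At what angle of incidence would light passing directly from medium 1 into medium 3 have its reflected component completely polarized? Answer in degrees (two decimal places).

tan θ_B(1→2) = n₂/n₁ = tan 60.11° = 1.7398.
tan θ_B(2→3) = n₃/n₂ = tan 48.79° = 1.1419.
n₃/n₁ = 1.9866. Then tan θ_B(1→3) = n₃/n₁, so θ_B(1→3) = arctan(1.9866) = 63.28°.

θ_B ≈ 63.28°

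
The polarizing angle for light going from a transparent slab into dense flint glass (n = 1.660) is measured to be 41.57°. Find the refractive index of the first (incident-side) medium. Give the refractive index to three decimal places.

n ≈ 1.872

Brewster's law: tan θ_B = n₂/n₁ (light incident in a transparent slab, refracted into dense flint glass).
n₁ = n₂ / tan θ_B = 1.660 / tan 41.57° = 1.872.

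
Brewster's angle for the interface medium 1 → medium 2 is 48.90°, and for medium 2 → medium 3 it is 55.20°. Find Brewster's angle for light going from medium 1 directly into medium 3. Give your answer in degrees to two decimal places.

n₂/n₁ = tan 48.90° = 1.1463 and n₃/n₂ = tan 55.20° = 1.4388.
So n₃/n₁ = (n₂/n₁)(n₃/n₂) = 1.1463 × 1.4388 = 1.6493.
θ_B(1→3) = arctan(1.6493) = 58.77°.

θ_B ≈ 58.77°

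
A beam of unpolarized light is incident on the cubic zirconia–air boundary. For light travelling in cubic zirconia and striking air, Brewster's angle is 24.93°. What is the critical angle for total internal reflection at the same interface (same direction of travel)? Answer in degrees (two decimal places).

θ_c ≈ 27.70°

n₂/n₁ = tan 24.93° = 0.4648; the critical angle satisfies sin θ_c = n₂/n₁.
θ_c = arcsin(0.4648) = 27.70°.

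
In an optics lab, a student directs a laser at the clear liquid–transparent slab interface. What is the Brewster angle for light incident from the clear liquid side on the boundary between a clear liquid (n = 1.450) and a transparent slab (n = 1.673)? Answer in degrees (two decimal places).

tan θ_B = n₂/n₁ = 1.673/1.450 = 1.1538.
So θ_B = arctan 1.1538 = 49.08°.

θ_B ≈ 49.08°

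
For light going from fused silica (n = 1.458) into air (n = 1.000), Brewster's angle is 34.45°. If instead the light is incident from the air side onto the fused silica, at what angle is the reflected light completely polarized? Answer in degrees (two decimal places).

Reversing the direction swaps n₁ and n₂, so tan θ_B' = 1/tan θ_B and θ_B' = 90° − θ_B.
Hence θ_B' = 90° − 34.45° = 55.55°.

θ_B' ≈ 55.55°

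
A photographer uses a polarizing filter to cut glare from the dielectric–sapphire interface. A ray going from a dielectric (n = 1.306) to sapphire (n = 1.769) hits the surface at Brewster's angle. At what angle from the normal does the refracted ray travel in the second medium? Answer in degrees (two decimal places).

θ_B = arctan(n₂/n₁) = arctan(1.769/1.306) = 53.56°.
At Brewster's angle the reflected and refracted rays are perpendicular, so θ_t = 90° − θ_B = 90° − 53.56° = 36.44°.

θ_t ≈ 36.44°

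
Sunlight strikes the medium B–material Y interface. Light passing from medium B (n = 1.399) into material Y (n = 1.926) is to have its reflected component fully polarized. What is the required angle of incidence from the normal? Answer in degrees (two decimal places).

At Brewster's angle the reflected and refracted rays are perpendicular, which with Snell's law gives tan θ_B = n₂/n₁.
Brewster's condition: tan θ_B = n₂/n₁ = 1.926/1.399 = 1.3767.
θ_B = arctan(1.3767) = 54.01°.

θ_B ≈ 54.01°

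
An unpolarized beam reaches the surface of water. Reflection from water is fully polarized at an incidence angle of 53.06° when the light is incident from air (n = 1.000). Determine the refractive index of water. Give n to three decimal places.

n ≈ 1.330

At Brewster's angle, tan θ_B = n₂/n₁ with n₁ on the incident side (air) and n₂ on the transmitted side (water).
n₂ = n₁ tan θ_B = 1.000 × tan 53.06° = 1.330.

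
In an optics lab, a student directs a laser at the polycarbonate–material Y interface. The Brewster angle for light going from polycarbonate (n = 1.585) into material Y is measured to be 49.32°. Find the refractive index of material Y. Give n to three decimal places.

n ≈ 1.844

Brewster's law: tan θ_B = n₂/n₁ (light incident in polycarbonate, refracted into material Y).
n₂ = n₁ tan θ_B = 1.585 × tan 49.32° = 1.844.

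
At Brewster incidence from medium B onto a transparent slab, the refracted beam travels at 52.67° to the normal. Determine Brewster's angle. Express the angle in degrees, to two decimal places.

Since the reflected and refracted rays are at right angles at the polarizing angle, θ_B + θ_t = 90°.
So θ_B = 90° − θ_t = 90° − 52.67° = 37.33°.

θ_B ≈ 37.33°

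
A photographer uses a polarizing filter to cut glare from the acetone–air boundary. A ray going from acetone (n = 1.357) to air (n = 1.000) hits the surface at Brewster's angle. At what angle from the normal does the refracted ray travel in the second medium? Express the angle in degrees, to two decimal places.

θ_t ≈ 53.61°

θ_B = arctan(n₂/n₁) = arctan(1.000/1.357) = 36.39°.
Since θ_B + θ_t = 90° at Brewster incidence, θ_t = 90° − 36.39° = 53.61°.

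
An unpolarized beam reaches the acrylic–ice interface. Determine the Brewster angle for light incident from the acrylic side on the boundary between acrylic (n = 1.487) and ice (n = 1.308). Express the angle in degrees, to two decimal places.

θ_B ≈ 41.34°

Brewster's condition: tan θ_B = n₂/n₁ = 1.308/1.487 = 0.8796.
θ_B = arctan(0.8796) = 41.34°.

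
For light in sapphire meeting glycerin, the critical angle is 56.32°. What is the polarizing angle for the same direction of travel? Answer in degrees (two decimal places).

At the critical angle sin θ_c = n₂/n₁, giving n₂/n₁ = sin 56.32° = 0.8321.
Then tan θ_B = n₂/n₁ = 0.8321, so θ_B = arctan 0.8321 = 39.77°.

θ_B ≈ 39.77°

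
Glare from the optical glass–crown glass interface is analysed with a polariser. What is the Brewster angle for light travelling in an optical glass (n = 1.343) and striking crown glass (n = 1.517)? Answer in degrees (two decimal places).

Here n₂/n₁ = 1.517/1.343 = 1.1296, and Brewster's law gives tan θ_B = n₂/n₁.
So θ_B = arctan 1.1296 = 48.48°.

θ_B ≈ 48.48°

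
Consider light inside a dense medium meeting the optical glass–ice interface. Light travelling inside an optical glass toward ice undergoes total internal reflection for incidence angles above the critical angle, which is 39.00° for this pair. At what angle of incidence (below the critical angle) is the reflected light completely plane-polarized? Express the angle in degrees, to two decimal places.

θ_B ≈ 32.18°

sin θ_c = n₂/n₁, so n₂/n₁ = sin 39.00° = 0.6293.
Brewster: tan θ_B = n₂/n₁ = 0.6293.
θ_B = arctan(0.6293) = 32.18°.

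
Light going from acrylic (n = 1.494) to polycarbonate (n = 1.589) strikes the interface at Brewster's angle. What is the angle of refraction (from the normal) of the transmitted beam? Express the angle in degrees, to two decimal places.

θ_t ≈ 43.24°

First find Brewster's angle: tan θ_B = 1.589/1.494 = 1.0636, giving θ_B = 46.76°.
At Brewster's angle the reflected and refracted rays are perpendicular, so θ_t = 90° − θ_B = 90° − 46.76° = 43.24°.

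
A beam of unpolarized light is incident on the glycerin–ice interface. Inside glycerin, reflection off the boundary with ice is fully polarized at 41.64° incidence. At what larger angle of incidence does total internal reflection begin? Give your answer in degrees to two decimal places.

θ_c ≈ 62.76°

tan θ_B = n₂/n₁ = tan 41.64° = 0.8891.
Total internal reflection: sin θ_c = n₂/n₁ = 0.8891.
θ_c = arcsin(0.8891) = 62.76°.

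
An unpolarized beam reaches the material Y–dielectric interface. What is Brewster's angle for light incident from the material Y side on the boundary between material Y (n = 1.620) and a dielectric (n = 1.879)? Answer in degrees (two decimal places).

θ_B ≈ 49.23°

Here n₂/n₁ = 1.879/1.620 = 1.1599, and Brewster's law gives tan θ_B = n₂/n₁.
θ_B = arctan(1.1599) = 49.23°.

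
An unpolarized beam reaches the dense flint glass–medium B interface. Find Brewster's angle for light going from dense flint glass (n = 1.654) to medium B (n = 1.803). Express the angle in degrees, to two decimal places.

Here n₂/n₁ = 1.803/1.654 = 1.0901, and Brewster's law gives tan θ_B = n₂/n₁.
So θ_B = arctan 1.0901 = 47.47°.

θ_B ≈ 47.47°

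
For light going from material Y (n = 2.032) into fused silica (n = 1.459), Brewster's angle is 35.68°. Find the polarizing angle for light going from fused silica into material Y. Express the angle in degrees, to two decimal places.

θ_B' ≈ 54.32°

Reversing the direction swaps n₁ and n₂, so tan θ_B' = 1/tan θ_B and θ_B' = 90° − θ_B.
Hence θ_B' = 90° − 35.68° = 54.32°.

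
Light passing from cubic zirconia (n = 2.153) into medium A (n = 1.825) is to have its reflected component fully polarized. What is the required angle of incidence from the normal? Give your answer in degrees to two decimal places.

Here n₂/n₁ = 1.825/2.153 = 0.8477, and Brewster's law gives tan θ_B = n₂/n₁. Taking the arctangent, θ_B = 40.29°.

θ_B ≈ 40.29°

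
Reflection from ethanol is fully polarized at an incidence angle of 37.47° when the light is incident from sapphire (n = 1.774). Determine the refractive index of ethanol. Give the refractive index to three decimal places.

n ≈ 1.360

Brewster's law: tan θ_B = n₂/n₁ (light incident in sapphire, refracted into ethanol).
n₂ = n₁ tan θ_B = 1.774 × tan 37.47° = 1.360.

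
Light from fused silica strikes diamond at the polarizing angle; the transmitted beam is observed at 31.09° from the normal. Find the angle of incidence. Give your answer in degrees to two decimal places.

Since the reflected and refracted rays are at right angles at the polarizing angle, θ_B + θ_t = 90°.
θ_B = 90° − 31.09° = 58.91°.

θ_B ≈ 58.91°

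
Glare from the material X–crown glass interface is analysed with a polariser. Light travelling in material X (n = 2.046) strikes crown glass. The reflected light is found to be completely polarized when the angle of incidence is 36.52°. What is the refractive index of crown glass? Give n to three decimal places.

n ≈ 1.515

At Brewster's angle, tan θ_B = n₂/n₁ with n₁ on the incident side (material X) and n₂ on the transmitted side (crown glass).
n₂ = n₁ tan θ_B = 2.046 × tan 36.52° = 1.515.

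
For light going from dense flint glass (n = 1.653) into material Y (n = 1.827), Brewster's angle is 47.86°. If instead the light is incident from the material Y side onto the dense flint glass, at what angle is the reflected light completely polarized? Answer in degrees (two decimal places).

θ_B' ≈ 42.14°

The two Brewster angles are complementary: θ_B' = 90° − θ_B = 90° − 47.86° = 42.14°.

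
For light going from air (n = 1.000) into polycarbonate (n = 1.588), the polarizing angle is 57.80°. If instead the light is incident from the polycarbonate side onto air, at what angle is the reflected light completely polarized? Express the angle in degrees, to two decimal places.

θ_B' ≈ 32.20°

tan θ_B' = n₁/n₂ = 1/tan θ_B, so θ_B' = 90° − θ_B.
θ_B' = 90° − 57.80° = 32.20°.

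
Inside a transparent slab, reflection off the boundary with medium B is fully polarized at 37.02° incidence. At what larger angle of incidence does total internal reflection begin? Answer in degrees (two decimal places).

θ_c ≈ 48.95°

tan θ_B = n₂/n₁ = tan 37.02° = 0.7541.
Total internal reflection: sin θ_c = n₂/n₁ = 0.7541.
θ_c = arcsin(0.7541) = 48.95°.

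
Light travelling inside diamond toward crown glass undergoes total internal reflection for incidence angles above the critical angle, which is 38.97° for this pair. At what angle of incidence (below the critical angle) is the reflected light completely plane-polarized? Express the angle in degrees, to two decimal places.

sin θ_c = n₂/n₁, so n₂/n₁ = sin 38.97° = 0.6289.
Brewster: tan θ_B = n₂/n₁ = 0.6289.
θ_B = arctan(0.6289) = 32.17°.

θ_B ≈ 32.17°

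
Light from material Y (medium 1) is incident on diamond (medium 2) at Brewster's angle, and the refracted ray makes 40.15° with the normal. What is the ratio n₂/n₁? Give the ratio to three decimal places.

n₂/n₁ ≈ 1.185

θ_B + θ_t = 90°, so θ_B = 90° − 40.15° = 49.85°.
Then n₂/n₁ = tan θ_B = tan 49.85° = 1.185.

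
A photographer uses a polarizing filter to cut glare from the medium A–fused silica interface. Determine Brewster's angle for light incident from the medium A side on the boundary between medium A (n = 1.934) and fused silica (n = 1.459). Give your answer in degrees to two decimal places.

θ_B ≈ 37.03°

Brewster's condition: tan θ_B = n₂/n₁ = 1.459/1.934 = 0.7544.
So θ_B = arctan 0.7544 = 37.03°.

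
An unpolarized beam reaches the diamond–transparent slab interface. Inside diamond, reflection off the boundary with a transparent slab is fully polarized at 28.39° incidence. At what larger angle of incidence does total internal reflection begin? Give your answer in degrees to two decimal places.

From Brewster, n₂/n₁ = tan θ_B = tan 28.39° = 0.5405.
Then sin θ_c = n₂/n₁ = 0.5405, so θ_c = arcsin 0.5405 = 32.72°.

θ_c ≈ 32.72°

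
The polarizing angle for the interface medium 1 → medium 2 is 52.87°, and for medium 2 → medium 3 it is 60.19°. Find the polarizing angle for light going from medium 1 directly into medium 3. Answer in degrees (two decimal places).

θ_B ≈ 66.55°

Each Brewster angle gives a ratio: n₂/n₁ = tan 52.87° = 1.3208, n₃/n₂ = tan 60.19° = 1.7454.
Multiplying, n₃/n₁ = 1.3208 × 1.7454 = 2.3053, and θ_B(1→3) = arctan 2.3053 = 66.55°.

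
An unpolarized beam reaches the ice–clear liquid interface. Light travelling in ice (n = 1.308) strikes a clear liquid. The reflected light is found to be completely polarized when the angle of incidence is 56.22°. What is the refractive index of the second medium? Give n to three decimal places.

n ≈ 1.955

At the Brewster angle, tan θ_B = n₂/n₁ with n₁ on the incident side (ice) and n₂ on the transmitted side (a clear liquid).
n₂ = n₁ tan θ_B = 1.308 × tan 56.22° = 1.955.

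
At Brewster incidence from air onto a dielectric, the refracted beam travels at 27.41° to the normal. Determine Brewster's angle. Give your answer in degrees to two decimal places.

θ_B ≈ 62.59°

Brewster's condition makes the reflected and refracted beams perpendicular: θ_B + θ_t = 90°.
So θ_B = 90° − θ_t = 90° − 27.41° = 62.59°.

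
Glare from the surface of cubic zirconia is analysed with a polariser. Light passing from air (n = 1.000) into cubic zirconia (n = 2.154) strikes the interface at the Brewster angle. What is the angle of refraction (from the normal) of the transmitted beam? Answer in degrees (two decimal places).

θ_t ≈ 24.90°

θ_B = arctan(n₂/n₁) = arctan(2.154/1.000) = 65.10°.
Since θ_B + θ_t = 90° at Brewster incidence, θ_t = 90° − 65.10° = 24.90°.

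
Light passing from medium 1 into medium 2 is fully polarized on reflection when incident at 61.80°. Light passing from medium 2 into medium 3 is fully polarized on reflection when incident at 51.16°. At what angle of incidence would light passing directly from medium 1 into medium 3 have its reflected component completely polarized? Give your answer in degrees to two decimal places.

θ_B ≈ 66.65°

n₂/n₁ = tan 61.80° = 1.8650 and n₃/n₂ = tan 51.16° = 1.2420.
Multiplying, n₃/n₁ = 1.8650 × 1.2420 = 2.3163, and θ_B(1→3) = arctan 2.3163 = 66.65°.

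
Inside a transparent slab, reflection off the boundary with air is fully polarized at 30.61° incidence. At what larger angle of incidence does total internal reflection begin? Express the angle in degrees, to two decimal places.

θ_c ≈ 36.27°

tan θ_B = n₂/n₁ = tan 30.61° = 0.5916.
Total internal reflection: sin θ_c = n₂/n₁ = 0.5916.
θ_c = arcsin(0.5916) = 36.27°.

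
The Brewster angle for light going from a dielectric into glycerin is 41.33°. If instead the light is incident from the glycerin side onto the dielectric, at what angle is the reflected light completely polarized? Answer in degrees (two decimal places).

Reversing the direction swaps n₁ and n₂, so tan θ_B' = 1/tan θ_B and θ_B' = 90° − θ_B.
Hence θ_B' = 90° − 41.33° = 48.67°.

θ_B' ≈ 48.67°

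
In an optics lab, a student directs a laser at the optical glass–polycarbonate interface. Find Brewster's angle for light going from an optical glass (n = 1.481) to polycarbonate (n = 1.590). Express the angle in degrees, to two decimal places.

θ_B ≈ 47.03°

tan θ_B = n₂/n₁ = 1.590/1.481 = 1.0736. Taking the arctangent, θ_B = 47.03°.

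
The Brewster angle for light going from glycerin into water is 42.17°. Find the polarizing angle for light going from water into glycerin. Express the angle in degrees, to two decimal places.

θ_B' ≈ 47.83°

The two Brewster angles are complementary: θ_B' = 90° − θ_B = 90° − 42.17° = 47.83°.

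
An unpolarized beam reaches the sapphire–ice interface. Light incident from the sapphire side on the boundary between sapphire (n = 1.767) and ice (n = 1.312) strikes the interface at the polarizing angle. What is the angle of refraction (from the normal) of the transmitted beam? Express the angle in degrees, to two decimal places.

tan θ_B = n₂/n₁ = 1.312/1.767 = 0.7425, so θ_B = 36.59°.
The refracted ray is perpendicular to the reflected ray, so θ_t = 90° − θ_B = 53.41°.

θ_t ≈ 53.41°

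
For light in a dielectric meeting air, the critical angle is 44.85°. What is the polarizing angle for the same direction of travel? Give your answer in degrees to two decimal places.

θ_B ≈ 35.19°

n₂/n₁ = sin θ_c = sin 44.85° = 0.7053.
tan θ_B equals the same ratio, so θ_B = arctan(0.7053) = 35.19°.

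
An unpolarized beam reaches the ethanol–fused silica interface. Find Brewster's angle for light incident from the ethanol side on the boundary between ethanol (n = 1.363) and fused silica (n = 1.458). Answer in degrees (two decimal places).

θ_B ≈ 46.93°

tan θ_B = n₂/n₁ = 1.458/1.363 = 1.0697. Taking the arctangent, θ_B = 46.93°.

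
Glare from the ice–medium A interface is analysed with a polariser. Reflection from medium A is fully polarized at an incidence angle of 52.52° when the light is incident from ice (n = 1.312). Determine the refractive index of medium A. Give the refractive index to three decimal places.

n ≈ 1.711

Brewster's law: tan θ_B = n₂/n₁ (light incident in ice, refracted into medium A).
n₂ = n₁ tan θ_B = 1.312 × tan 52.52° = 1.711.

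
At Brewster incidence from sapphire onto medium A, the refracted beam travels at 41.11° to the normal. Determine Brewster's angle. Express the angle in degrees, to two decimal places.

At Brewster's angle the reflected and refracted rays are perpendicular, so θ_B + θ_t = 90°.
So θ_B = 90° − θ_t = 90° − 41.11° = 48.89°.

θ_B ≈ 48.89°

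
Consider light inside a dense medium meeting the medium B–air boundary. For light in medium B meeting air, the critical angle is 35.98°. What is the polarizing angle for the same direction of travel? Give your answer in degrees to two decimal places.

At the critical angle sin θ_c = n₂/n₁, giving n₂/n₁ = sin 35.98° = 0.5875.
Then tan θ_B = n₂/n₁ = 0.5875, so θ_B = arctan 0.5875 = 30.43°.

θ_B ≈ 30.43°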